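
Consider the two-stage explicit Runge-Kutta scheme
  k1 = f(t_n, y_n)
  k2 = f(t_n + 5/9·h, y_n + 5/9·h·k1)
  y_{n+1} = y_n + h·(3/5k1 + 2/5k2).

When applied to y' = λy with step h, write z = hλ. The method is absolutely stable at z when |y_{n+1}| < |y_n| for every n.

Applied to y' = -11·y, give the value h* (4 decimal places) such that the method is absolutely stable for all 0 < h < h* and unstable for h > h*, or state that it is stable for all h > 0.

(-4.5000,0); λ=-11 ⇒ h* = (9/2)/11 = 0.4091.

On y'=λy, z=hλ:
  k1=λy_n ⇒ h·k1=z·y_n;  k2=λ(1+5/9z)y_n ⇒ h·k2=z(1+5/9z)y_n
  y_{n+1}/y_n = 1 + 3/5z + 2/5z(1+5/9z) = 1 + z + 2/9z²
  ⇒ R(z) = 1 + z + 2/9z².

Solve |R(x)|<1 on ℝ⁻.
x=-0.86: |R|=0.3044
R=1: x+2/9x²=0 ⇒ x=−9/2=-4.5000; min R=1−1/(4·2/9)=-0.1250>−1
Confirm numerically:
  x=-3.457: |R|=0.19874 <1
  x=-3.226: |R|=0.08668 <1
  x=-2.398: |R|=0.12013 <1
  x=-5.082: |R|=1.65727 >1
  x=-5.027: |R|=1.58872 >1
So |R|<1 on (-4.5000, 0).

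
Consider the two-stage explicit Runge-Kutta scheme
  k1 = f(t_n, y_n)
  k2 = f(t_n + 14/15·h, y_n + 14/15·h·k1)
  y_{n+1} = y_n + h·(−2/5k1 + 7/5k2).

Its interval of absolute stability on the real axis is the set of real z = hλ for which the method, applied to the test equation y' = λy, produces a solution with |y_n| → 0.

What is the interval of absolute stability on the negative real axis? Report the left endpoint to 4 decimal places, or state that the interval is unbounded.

z∈(-0.7653,0).

Test eqn y'=λy, z=hλ:
  k1=λy_n ⇒ h·k1=z·y_n;  k2=λ(1+14/15z)y_n ⇒ h·k2=z(1+14/15z)y_n
  y_{n+1}/y_n = 1 − 2/5z + 7/5z(1+14/15z) = 1 + z + 98/75z²
  R(z) = 1 + z + 98/75z².

Solve |R(x)|<1 on ℝ⁻.
x=-1.68: |R|=3.0079
R=1: x+98/75x²=0 ⇒ x=−75/98=-0.7653; min R=1−1/(4·98/75)=0.8087>−1
Confirm numerically:
  x=-0.618: |R|=0.88105 <1
  x=-0.607: |R|=0.87444 <1
  x=-0.472: |R|=0.81910 <1
  x=-0.347: |R|=0.81033 <1
  x=-1.204: |R|=1.69016 >1
  x=-1.170: |R|=1.61870 >1
  x=-1.016: |R|=1.33281 >1
Stable set (-0.7653, 0).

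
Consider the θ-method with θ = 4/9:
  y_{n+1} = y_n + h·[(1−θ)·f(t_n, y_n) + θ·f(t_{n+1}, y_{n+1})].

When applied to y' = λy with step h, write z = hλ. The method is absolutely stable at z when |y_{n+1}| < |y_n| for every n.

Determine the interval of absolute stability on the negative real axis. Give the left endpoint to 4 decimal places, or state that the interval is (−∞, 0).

z∈(-18.0000,0).

Test eqn y'=λy, z=hλ:
  y_{n+1} = y_n + z·[5/9·y_n + 4/9·y_{n+1}] ⇒ (1 − 4/9z)y_{n+1} = (1 + 5/9z)y_n
  Hence R(z) = (1 + 5/9z)/(1 − 4/9z).

Find x<0 with |R(x)|<1.
x=-1.21: |R|=0.2132
R=−1: 1+5/9x = −1+4/9x ⇒ -1/9x=2 ⇒ x=2/(-1/9)=-18.0000
Confirm numerically:
  x=-14.442: |R|=0.94671 <1
  x=-11.885: |R|=0.89185 <1
  x=-10.618: |R|=0.85658 <1
  x=-9.484: |R|=0.81856 <1
  x=-18.460: |R|=1.00555 >1
  x=-18.408: |R|=1.00494 >1
  x=-18.061: |R|=1.00075 >1
Interval (-18.0000, 0).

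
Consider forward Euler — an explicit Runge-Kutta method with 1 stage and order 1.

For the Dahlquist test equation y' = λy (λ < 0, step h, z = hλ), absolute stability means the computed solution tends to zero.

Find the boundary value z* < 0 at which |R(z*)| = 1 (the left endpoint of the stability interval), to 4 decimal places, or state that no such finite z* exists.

left endpoint -2.0000.

On y'=λy, z=hλ:
  order 1, 1-stage ⇒ R(z)=1+z
  (e.g. R(-1.55)=-0.55000, |R|=0.55000)

Solve |R(x)|<1 on ℝ⁻.
x=-1.55: |R|=0.5500
|R(-2.14)|=1.1400 |R(-1.54)|=0.5400 |R(-0.76)|=0.2400
Bisect:
  x_lo=-2.6895 |R|=1.6895  x_hi=-0.3528 |R|=0.6472
  mid=-1.52115 |R|=0.52115 →hi
  mid=-2.10534 |R|=1.10534 →lo
  mid=-1.81324 |R|=0.81324 →hi
  mid=-1.95929 |R|=0.95929 →hi
  mid=-2.03231 |R|=1.03231 →lo
  mid=-1.99580 |R|=0.99580 →hi
  mid=-2.01406 |R|=1.01406 →lo
  mid=-2.00493 |R|=1.00493 →lo
  mid=-2.00037 |R|=1.00037 →lo
  ...
  [-2.00008,-1.99994] ⇒ x*=-2.0000
So |R|<1 on (-2.0000, 0).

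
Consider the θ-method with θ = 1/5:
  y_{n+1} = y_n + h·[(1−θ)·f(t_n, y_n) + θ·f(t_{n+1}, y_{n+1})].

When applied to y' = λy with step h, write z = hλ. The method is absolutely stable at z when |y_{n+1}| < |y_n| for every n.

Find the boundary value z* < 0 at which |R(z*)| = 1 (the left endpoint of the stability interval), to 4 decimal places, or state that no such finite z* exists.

On y'=λy, z=hλ:
  y_{n+1} = y_n + z·[4/5·y_n + 1/5·y_{n+1}] ⇒ (1 − 1/5z)y_{n+1} = (1 + 4/5z)y_n
  ⇒ R(z) = (1 + 4/5z)/(1 − 1/5z).

Boundary: |R(x)|=1, x<0.
x=-1.44: |R|=0.1180
R=−1: 1+4/5x = −1+1/5x ⇒ -3/5x=2 ⇒ x=2/(-3/5)=-3.3333
Confirm numerically:
  x=-3.295: |R|=0.98614 <1
  x=-1.980: |R|=0.41834 <1
  x=-1.815: |R|=0.33162 <1
  x=-3.853: |R|=1.17610 >1
  x=-3.475: |R|=1.05015 >1
  x=-3.440: |R|=1.03791 >1
Stable set (-3.3333, 0).

z* = -3.3333.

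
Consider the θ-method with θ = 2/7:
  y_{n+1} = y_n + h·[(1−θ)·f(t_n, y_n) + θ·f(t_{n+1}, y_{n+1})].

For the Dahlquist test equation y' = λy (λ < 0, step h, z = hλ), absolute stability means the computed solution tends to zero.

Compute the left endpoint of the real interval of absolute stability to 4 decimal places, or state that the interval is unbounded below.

On y'=λy, z=hλ:
  y_{n+1} = y_n + z·[5/7·y_n + 2/7·y_{n+1}] ⇒ (1 − 2/7z)y_{n+1} = (1 + 5/7z)y_n
  R(z) = (1 + 5/7z)/(1 − 2/7z).

Need |R(x)|<1, x<0.
x=-0.95: |R|=0.2528
R=−1: 1+5/7x = −1+2/7x ⇒ -3/7x=2 ⇒ x=2/(-3/7)=-4.6667
Confirm numerically:
  x=-2.886: |R|=0.58174 <1
  x=-2.604: |R|=0.49312 <1
  x=-2.209: |R|=0.35427 <1
  x=-1.965: |R|=0.25846 <1
  x=-5.211: |R|=1.09373 >1
  x=-4.763: |R|=1.01749 >1
Interval (-4.6667, 0).

left endpoint -4.6667.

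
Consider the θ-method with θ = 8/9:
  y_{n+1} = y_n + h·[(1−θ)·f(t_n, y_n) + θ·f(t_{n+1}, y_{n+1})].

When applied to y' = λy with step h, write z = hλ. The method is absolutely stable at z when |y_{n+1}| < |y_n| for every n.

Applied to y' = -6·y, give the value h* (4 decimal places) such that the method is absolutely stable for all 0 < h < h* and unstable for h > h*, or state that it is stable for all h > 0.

Set f=λy, z=hλ:
  y_{n+1} = y_n + z·[1/9·y_n + 8/9·y_{n+1}] ⇒ (1 − 8/9z)y_{n+1} = (1 + 1/9z)y_n
  Hence R(z) = (1 + 1/9z)/(1 − 8/9z).

Need |R(x)|<1, x<0.
x=-0.66: |R|=0.5840
x=-2: |R|=0.2800
x=-10: |R|=0.0112
x=-100: |R|=0.1125
θ=8/9≥1/2 ⇒ |1+1/9x|<|1−8/9x| ∀x<0 ⇒ interval (−∞,0).

(−∞, 0) — no finite endpoint. Any h>0 works for λ=-6.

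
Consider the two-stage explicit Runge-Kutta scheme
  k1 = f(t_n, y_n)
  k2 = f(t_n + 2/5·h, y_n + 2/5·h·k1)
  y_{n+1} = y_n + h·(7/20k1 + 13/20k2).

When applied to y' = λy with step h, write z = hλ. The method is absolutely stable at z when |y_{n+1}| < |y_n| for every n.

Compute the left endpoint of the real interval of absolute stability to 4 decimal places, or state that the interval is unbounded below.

Test eqn y'=λy, z=hλ:
  k1=λy_n ⇒ h·k1=z·y_n;  k2=λ(1+2/5z)y_n ⇒ h·k2=z(1+2/5z)y_n
  y_{n+1}/y_n = 1 + 7/20z + 13/20z(1+2/5z) = 1 + z + 13/50z²
  R(z) = 1 + z + 13/50z².

Need |R(x)|<1, x<0.
x=-1.2: |R|=0.1744
R=1: x+13/50x²=0 ⇒ x=−50/13=-3.8462; min R=1−1/(4·13/50)=0.0385>−1
Confirm numerically:
  x=-2.688: |R|=0.19059 <1
  x=-2.632: |R|=0.16913 <1
  x=-1.947: |R|=0.03861 <1
  x=-4.162: |R|=1.34178 >1
  x=-4.026: |R|=1.18826 >1
So |R|<1 on (-3.8462, 0).

left endpoint -3.8462.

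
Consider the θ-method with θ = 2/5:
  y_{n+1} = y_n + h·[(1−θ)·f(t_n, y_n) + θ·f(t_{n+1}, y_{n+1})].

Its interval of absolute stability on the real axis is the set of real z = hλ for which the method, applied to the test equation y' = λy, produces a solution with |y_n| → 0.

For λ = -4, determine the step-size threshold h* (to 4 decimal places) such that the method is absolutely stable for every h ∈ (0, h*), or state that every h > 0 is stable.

(-10.0000,0); λ=-4 ⇒ h* = (10)/4 = 2.5000.

Test eqn y'=λy, z=hλ:
  y_{n+1} = y_n + z·[3/5·y_n + 2/5·y_{n+1}] ⇒ (1 − 2/5z)y_{n+1} = (1 + 3/5z)y_n
  so R(z) = (1 + 3/5z)/(1 − 2/5z).

Boundary: |R(x)|=1, x<0.
x=-1.43: |R|=0.0903
R=−1: 1+3/5x = −1+2/5x ⇒ -1/5x=2 ⇒ x=2/(-1/5)=-10.0000
Confirm numerically:
  x=-6.812: |R|=0.82882 <1
  x=-5.596: |R|=0.72801 <1
  x=-4.122: |R|=0.55618 <1
  x=-10.599: |R|=1.02286 >1
  x=-10.197: |R|=1.00776 >1
  x=-10.135: |R|=1.00534 >1
Stable set (-10.0000, 0).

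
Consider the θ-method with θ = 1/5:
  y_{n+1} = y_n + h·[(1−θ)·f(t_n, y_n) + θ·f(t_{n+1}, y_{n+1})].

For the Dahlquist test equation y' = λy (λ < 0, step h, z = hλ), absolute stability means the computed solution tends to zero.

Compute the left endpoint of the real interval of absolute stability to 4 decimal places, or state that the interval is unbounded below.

With y'=λy (z=hλ):
  y_{n+1} = y_n + z·[4/5·y_n + 1/5·y_{n+1}] ⇒ (1 − 1/5z)y_{n+1} = (1 + 4/5z)y_n
  R(z) = (1 + 4/5z)/(1 − 1/5z).

Solve |R(x)|<1 on ℝ⁻.
x=-1.31: |R|=0.0380
R=−1: 1+4/5x = −1+1/5x ⇒ -3/5x=2 ⇒ x=2/(-3/5)=-3.3333
Confirm numerically:
  x=-2.962: |R|=0.86009 <1
  x=-2.846: |R|=0.81366 <1
  x=-2.423: |R|=0.63209 <1
  x=-1.642: |R|=0.23607 <1
  x=-3.919: |R|=1.19700 >1
  x=-3.568: |R|=1.08217 >1
  x=-3.426: |R|=1.03299 >1
Stable set (-3.3333, 0).

z* = -3.3333.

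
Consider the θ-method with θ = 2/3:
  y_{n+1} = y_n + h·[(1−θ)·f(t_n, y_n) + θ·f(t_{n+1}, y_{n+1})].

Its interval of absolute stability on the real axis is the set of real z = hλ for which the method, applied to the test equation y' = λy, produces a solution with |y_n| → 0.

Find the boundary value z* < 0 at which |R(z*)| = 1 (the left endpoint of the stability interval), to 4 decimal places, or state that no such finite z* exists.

With y'=λy (z=hλ):
  y_{n+1} = y_n + z·[1/3·y_n + 2/3·y_{n+1}] ⇒ (1 − 2/3z)y_{n+1} = (1 + 1/3z)y_n
  R(z) = (1 + 1/3z)/(1 − 2/3z).

Find x<0 with |R(x)|<1.
x=-0.76: |R|=0.4956
x=-2: |R|=0.1429
x=-10: |R|=0.3043
x=-100: |R|=0.4778
θ=2/3≥1/2 ⇒ |1+1/3x|<|1−2/3x| ∀x<0 ⇒ interval (−∞,0).

unbounded; (−∞, 0).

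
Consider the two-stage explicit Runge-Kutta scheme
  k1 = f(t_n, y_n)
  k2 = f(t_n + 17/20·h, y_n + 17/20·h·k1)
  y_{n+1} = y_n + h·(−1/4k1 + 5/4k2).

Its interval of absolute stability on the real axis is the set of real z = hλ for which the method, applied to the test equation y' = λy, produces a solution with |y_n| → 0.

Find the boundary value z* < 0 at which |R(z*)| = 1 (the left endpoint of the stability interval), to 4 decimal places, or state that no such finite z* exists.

Test eqn y'=λy, z=hλ:
  k1=λy_n ⇒ h·k1=z·y_n;  k2=λ(1+17/20z)y_n ⇒ h·k2=z(1+17/20z)y_n
  y_{n+1}/y_n = 1 − 1/4z + 5/4z(1+17/20z) = 1 + z + 17/16z²
  ⇒ R(z) = 1 + z + 17/16z².

Find x<0 with |R(x)|<1.
x=-1.3: |R|=1.4956
R=1: x+17/16x²=0 ⇒ x=−16/17=-0.9412; min R=1−1/(4·17/16)=0.7647>−1
Confirm numerically:
  x=-0.685: |R|=0.81355 <1
  x=-0.423: |R|=0.76711 <1
  x=-0.416: |R|=0.76787 <1
  x=-1.264: |R|=1.43355 >1
  x=-1.148: |R|=1.25227 >1
Stable set (-0.9412, 0).

left endpoint -0.9412.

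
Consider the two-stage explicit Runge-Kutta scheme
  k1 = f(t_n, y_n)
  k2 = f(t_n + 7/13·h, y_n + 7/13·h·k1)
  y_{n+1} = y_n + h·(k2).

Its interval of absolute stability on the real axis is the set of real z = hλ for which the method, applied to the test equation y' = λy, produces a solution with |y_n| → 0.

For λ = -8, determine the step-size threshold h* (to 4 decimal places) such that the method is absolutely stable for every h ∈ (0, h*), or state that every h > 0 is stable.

(-1.8571,0); λ=-8 ⇒ h* = (13/7)/8 = 0.2321.

On y'=λy, z=hλ:
  k1=λy_n ⇒ h·k1=z·y_n;  k2=λ(1+7/13z)y_n ⇒ h·k2=z(1+7/13z)y_n
  y_{n+1}/y_n = 1 + z(1+7/13z) = 1 + z + 7/13z²
  so R(z) = 1 + z + 7/13z².

Need |R(x)|<1, x<0.
x=-0.67: |R|=0.5717
R=1: x+7/13x²=0 ⇒ x=−13/7=-1.8571; min R=1−1/(4·7/13)=0.5357>−1
Confirm numerically:
  x=-1.807: |R|=0.95121 <1
  x=-1.518: |R|=0.72279 <1
  x=-0.857: |R|=0.53847 <1
  x=-0.755: |R|=0.55194 <1
  x=-2.432: |R|=1.75280 >1
  x=-2.332: |R|=1.59627 >1
Stable set (-1.8571, 0).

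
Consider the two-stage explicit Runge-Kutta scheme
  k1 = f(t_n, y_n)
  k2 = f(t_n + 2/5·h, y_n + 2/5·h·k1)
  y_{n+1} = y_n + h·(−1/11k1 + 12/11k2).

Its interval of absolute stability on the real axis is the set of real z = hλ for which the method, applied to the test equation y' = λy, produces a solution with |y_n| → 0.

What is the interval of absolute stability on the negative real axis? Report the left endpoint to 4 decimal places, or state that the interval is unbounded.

With y'=λy (z=hλ):
  k1=λy_n ⇒ h·k1=z·y_n;  k2=λ(1+2/5z)y_n ⇒ h·k2=z(1+2/5z)y_n
  y_{n+1}/y_n = 1 − 1/11z + 12/11z(1+2/5z) = 1 + z + 24/55z²
  ⇒ R(z) = 1 + z + 24/55z².

Need |R(x)|<1, x<0.
x=-0.64: |R|=0.5387
R=1: x+24/55x²=0 ⇒ x=−55/24=-2.2917; min R=1−1/(4·24/55)=0.4271>−1
Confirm numerically:
  x=-2.073: |R|=0.80220 <1
  x=-1.997: |R|=0.74322 <1
  x=-1.721: |R|=0.57144 <1
  x=-2.630: |R|=1.38828 >1
  x=-2.622: |R|=1.37795 >1
  x=-2.384: |R|=1.09605 >1
Interval (-2.2917, 0).

z∈(-2.2917,0).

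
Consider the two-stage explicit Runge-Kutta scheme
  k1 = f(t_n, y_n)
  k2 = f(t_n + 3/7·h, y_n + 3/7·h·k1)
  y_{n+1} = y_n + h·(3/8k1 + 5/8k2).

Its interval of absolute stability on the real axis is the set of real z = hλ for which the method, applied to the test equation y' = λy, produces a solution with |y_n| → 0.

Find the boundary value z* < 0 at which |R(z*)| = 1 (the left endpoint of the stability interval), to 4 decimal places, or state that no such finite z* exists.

On y'=λy, z=hλ:
  k1=λy_n ⇒ h·k1=z·y_n;  k2=λ(1+3/7z)y_n ⇒ h·k2=z(1+3/7z)y_n
  y_{n+1}/y_n = 1 + 3/8z + 5/8z(1+3/7z) = 1 + z + 15/56z²
  ⇒ R(z) = 1 + z + 15/56z².

Find x<0 with |R(x)|<1.
x=-1.71: |R|=0.0732
R=1: x+15/56x²=0 ⇒ x=−56/15=-3.7333; min R=1−1/(4·15/56)=0.0667>−1
Confirm numerically:
  x=-2.608: |R|=0.21387 <1
  x=-1.835: |R|=0.06694 <1
  x=-1.772: |R|=0.06907 <1
  x=-4.277: |R|=1.62284 >1
  x=-4.237: |R|=1.57162 >1
  x=-4.090: |R|=1.39074 >1
Interval (-3.7333, 0).

left endpoint -3.7333.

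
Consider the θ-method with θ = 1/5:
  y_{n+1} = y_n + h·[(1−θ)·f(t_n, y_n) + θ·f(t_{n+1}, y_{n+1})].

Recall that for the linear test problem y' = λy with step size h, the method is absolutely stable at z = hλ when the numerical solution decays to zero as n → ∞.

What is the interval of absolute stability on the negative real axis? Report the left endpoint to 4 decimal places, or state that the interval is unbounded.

(-3.3333, 0).

Set f=λy, z=hλ:
  y_{n+1} = y_n + z·[4/5·y_n + 1/5·y_{n+1}] ⇒ (1 − 1/5z)y_{n+1} = (1 + 4/5z)y_n
  ⇒ R(z) = (1 + 4/5z)/(1 − 1/5z).

Need |R(x)|<1, x<0.
x=-0.45: |R|=0.5872
R=−1: 1+4/5x = −1+1/5x ⇒ -3/5x=2 ⇒ x=2/(-3/5)=-3.3333
Confirm numerically:
  x=-3.210: |R|=0.95493 <1
  x=-2.182: |R|=0.51908 <1
  x=-1.593: |R|=0.20810 <1
  x=-3.876: |R|=1.18342 >1
  x=-3.700: |R|=1.12644 >1
Stable set (-3.3333, 0).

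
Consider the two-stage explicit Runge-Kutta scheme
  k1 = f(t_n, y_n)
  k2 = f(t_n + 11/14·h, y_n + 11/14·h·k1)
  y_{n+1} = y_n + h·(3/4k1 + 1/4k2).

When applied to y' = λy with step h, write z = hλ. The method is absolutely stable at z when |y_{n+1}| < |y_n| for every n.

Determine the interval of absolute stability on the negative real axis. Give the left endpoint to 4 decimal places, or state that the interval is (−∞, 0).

(-5.0909, 0).

Set f=λy, z=hλ:
  k1=λy_n ⇒ h·k1=z·y_n;  k2=λ(1+11/14z)y_n ⇒ h·k2=z(1+11/14z)y_n
  y_{n+1}/y_n = 1 + 3/4z + 1/4z(1+11/14z) = 1 + z + 11/56z²
  ⇒ R(z) = 1 + z + 11/56z².

Need |R(x)|<1, x<0.
x=-1.49: |R|=0.0539
R=1: x+11/56x²=0 ⇒ x=−56/11=-5.0909; min R=1−1/(4·11/56)=-0.2727>−1
Confirm numerically:
  x=-4.791: |R|=0.71776 <1
  x=-3.716: |R|=0.00359 <1
  x=-2.652: |R|=0.27050 <1
  x=-2.113: |R|=0.23599 <1
  x=-5.256: |R|=1.17044 >1
  x=-5.114: |R|=1.02320 >1
So |R|<1 on (-5.0909, 0).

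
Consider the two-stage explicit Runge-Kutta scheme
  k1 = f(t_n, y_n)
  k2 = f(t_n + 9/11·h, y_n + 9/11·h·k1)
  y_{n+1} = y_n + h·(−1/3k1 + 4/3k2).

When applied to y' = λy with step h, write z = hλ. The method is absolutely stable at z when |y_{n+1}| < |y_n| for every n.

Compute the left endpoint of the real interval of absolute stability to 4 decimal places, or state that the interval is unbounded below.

z* = -0.9167.

Set f=λy, z=hλ:
  k1=λy_n ⇒ h·k1=z·y_n;  k2=λ(1+9/11z)y_n ⇒ h·k2=z(1+9/11z)y_n
  y_{n+1}/y_n = 1 − 1/3z + 4/3z(1+9/11z) = 1 + z + 12/11z²
  Hence R(z) = 1 + z + 12/11z².

Find x<0 with |R(x)|<1.
x=-0.86: |R|=0.9468
R=1: x+12/11x²=0 ⇒ x=−11/12=-0.9167; min R=1−1/(4·12/11)=0.7708>−1
Confirm numerically:
  x=-0.674: |R|=0.82157 <1
  x=-0.605: |R|=0.79430 <1
  x=-0.572: |R|=0.78493 <1
  x=-0.381: |R|=0.77736 <1
  x=-1.515: |R|=1.98888 >1
  x=-1.349: |R|=1.63624 >1
  x=-1.127: |R|=1.25860 >1
Interval (-0.9167, 0).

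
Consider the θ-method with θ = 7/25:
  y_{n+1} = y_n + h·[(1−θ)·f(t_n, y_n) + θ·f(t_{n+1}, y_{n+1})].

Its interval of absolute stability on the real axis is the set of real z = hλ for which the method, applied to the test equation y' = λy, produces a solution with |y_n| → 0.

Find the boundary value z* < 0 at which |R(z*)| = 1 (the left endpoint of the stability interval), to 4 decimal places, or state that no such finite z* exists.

On y'=λy, z=hλ:
  y_{n+1} = y_n + z·[18/25·y_n + 7/25·y_{n+1}] ⇒ (1 − 7/25z)y_{n+1} = (1 + 18/25z)y_n
  R(z) = (1 + 18/25z)/(1 − 7/25z).

Boundary: |R(x)|=1, x<0.
x=-1.47: |R|=0.0414
R=−1: 1+18/25x = −1+7/25x ⇒ -11/25x=2 ⇒ x=2/(-11/25)=-4.5455
Confirm numerically:
  x=-3.200: |R|=0.68776 <1
  x=-3.107: |R|=0.66153 <1
  x=-2.311: |R|=0.40309 <1
  x=-4.999: |R|=1.08316 >1
  x=-4.745: |R|=1.03771 >1
  x=-4.720: |R|=1.03308 >1
So |R|<1 on (-4.5455, 0).

z* = -4.5455.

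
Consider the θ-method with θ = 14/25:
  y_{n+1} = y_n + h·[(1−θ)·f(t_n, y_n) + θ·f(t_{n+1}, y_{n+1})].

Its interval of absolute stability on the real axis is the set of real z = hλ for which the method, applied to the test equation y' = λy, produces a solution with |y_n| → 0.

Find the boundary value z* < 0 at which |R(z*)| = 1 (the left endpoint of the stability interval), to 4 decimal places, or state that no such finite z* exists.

unbounded; (−∞, 0).

On y'=λy, z=hλ:
  y_{n+1} = y_n + z·[11/25·y_n + 14/25·y_{n+1}] ⇒ (1 − 14/25z)y_{n+1} = (1 + 11/25z)y_n
  ⇒ R(z) = (1 + 11/25z)/(1 − 14/25z).

Boundary: |R(x)|=1, x<0.
x=-0.75: |R|=0.4718
x=-2: |R|=0.0566
x=-10: |R|=0.5152
x=-100: |R|=0.7544
θ=14/25≥1/2 ⇒ |1+11/25x|<|1−14/25x| ∀x<0 ⇒ interval (−∞,0).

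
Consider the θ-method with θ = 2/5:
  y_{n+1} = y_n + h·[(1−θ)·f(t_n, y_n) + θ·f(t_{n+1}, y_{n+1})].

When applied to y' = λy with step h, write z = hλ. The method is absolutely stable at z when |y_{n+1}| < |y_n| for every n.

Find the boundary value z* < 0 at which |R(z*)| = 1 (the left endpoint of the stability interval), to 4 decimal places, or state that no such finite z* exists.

Test eqn y'=λy, z=hλ:
  y_{n+1} = y_n + z·[3/5·y_n + 2/5·y_{n+1}] ⇒ (1 − 2/5z)y_{n+1} = (1 + 3/5z)y_n
  so R(z) = (1 + 3/5z)/(1 − 2/5z).

Solve |R(x)|<1 on ℝ⁻.
x=-1.7: |R|=0.0119
R=−1: 1+3/5x = −1+2/5x ⇒ -1/5x=2 ⇒ x=2/(-1/5)=-10.0000
Confirm numerically:
  x=-8.386: |R|=0.92587 <1
  x=-6.617: |R|=0.81447 <1
  x=-6.144: |R|=0.77696 <1
  x=-10.299: |R|=1.01168 >1
  x=-10.148: |R|=1.00585 >1
  x=-10.137: |R|=1.00542 >1
Stable set (-10.0000, 0).

z* = -10.0000.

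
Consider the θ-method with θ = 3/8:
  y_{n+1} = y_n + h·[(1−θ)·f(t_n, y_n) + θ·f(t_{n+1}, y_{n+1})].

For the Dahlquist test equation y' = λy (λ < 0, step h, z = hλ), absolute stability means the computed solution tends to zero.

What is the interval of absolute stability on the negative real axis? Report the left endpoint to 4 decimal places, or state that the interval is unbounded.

z∈(-8.0000,0).

On y'=λy, z=hλ:
  y_{n+1} = y_n + z·[5/8·y_n + 3/8·y_{n+1}] ⇒ (1 − 3/8z)y_{n+1} = (1 + 5/8z)y_n
  so R(z) = (1 + 5/8z)/(1 − 3/8z).

Solve |R(x)|<1 on ℝ⁻.
x=-0.95: |R|=0.2995
R=−1: 1+5/8x = −1+3/8x ⇒ -1/4x=2 ⇒ x=2/(-1/4)=-8.0000
Confirm numerically:
  x=-7.748: |R|=0.98387 <1
  x=-6.967: |R|=0.92851 <1
  x=-3.602: |R|=0.53228 <1
  x=-8.376: |R|=1.02270 >1
  x=-8.138: |R|=1.00851 >1
So |R|<1 on (-8.0000, 0).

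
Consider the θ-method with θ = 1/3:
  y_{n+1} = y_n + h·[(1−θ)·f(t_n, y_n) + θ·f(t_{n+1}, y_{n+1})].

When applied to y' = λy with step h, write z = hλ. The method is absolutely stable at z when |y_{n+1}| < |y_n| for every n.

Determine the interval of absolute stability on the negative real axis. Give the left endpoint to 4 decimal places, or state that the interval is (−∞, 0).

Test eqn y'=λy, z=hλ:
  y_{n+1} = y_n + z·[2/3·y_n + 1/3·y_{n+1}] ⇒ (1 − 1/3z)y_{n+1} = (1 + 2/3z)y_n
  so R(z) = (1 + 2/3z)/(1 − 1/3z).

Boundary: |R(x)|=1, x<0.
x=-1.71: |R|=0.0892
R=−1: 1+2/3x = −1+1/3x ⇒ -1/3x=2 ⇒ x=2/(-1/3)=-6.0000
Confirm numerically:
  x=-4.751: |R|=0.83886 <1
  x=-3.722: |R|=0.66111 <1
  x=-2.782: |R|=0.44345 <1
  x=-6.390: |R|=1.04153 >1
  x=-6.153: |R|=1.01672 >1
Interval (-6.0000, 0).

(-6.0000, 0).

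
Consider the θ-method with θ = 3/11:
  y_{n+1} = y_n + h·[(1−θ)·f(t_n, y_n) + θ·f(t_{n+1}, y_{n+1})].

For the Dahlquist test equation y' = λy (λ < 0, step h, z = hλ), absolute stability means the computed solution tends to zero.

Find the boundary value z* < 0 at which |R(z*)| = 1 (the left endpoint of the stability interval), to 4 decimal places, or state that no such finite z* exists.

left endpoint -4.4000.

Set f=λy, z=hλ:
  y_{n+1} = y_n + z·[8/11·y_n + 3/11·y_{n+1}] ⇒ (1 − 3/11z)y_{n+1} = (1 + 8/11z)y_n
  ⇒ R(z) = (1 + 8/11z)/(1 − 3/11z).

Solve |R(x)|<1 on ℝ⁻.
x=-1.45: |R|=0.0391
R=−1: 1+8/11x = −1+3/11x ⇒ -5/11x=2 ⇒ x=2/(-5/11)=-4.4000
Confirm numerically:
  x=-3.942: |R|=0.89968 <1
  x=-3.546: |R|=0.80266 <1
  x=-2.347: |R|=0.43102 <1
  x=-2.225: |R|=0.38472 <1
  x=-4.967: |R|=1.10946 >1
  x=-4.757: |R|=1.07063 >1
  x=-4.505: |R|=1.02142 >1
Interval (-4.4000, 0).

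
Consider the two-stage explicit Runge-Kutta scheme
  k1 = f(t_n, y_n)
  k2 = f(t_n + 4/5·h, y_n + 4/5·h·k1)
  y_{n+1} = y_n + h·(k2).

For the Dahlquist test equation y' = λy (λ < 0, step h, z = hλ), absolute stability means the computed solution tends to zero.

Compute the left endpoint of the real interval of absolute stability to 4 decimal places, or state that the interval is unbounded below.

z* = -1.2500.

Test eqn y'=λy, z=hλ:
  k1=λy_n ⇒ h·k1=z·y_n;  k2=λ(1+4/5z)y_n ⇒ h·k2=z(1+4/5z)y_n
  y_{n+1}/y_n = 1 + z(1+4/5z) = 1 + z + 4/5z²
  so R(z) = 1 + z + 4/5z².

Need |R(x)|<1, x<0.
x=-0.69: |R|=0.6909
R=1: x+4/5x²=0 ⇒ x=−5/4=-1.2500; min R=1−1/(4·4/5)=0.6875>−1
Confirm numerically:
  x=-1.100: |R|=0.86800 <1
  x=-0.923: |R|=0.75854 <1
  x=-0.727: |R|=0.69582 <1
  x=-0.693: |R|=0.69120 <1
  x=-1.780: |R|=1.75472 >1
  x=-1.686: |R|=1.58808 >1
Interval (-1.2500, 0).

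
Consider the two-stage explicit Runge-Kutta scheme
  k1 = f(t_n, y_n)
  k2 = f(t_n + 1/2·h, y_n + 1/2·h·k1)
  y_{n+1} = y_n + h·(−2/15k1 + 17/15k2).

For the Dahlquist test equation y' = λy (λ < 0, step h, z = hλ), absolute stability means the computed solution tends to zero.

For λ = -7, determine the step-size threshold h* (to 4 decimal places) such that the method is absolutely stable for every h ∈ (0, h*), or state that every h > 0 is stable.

Test eqn y'=λy, z=hλ:
  k1=λy_n ⇒ h·k1=z·y_n;  k2=λ(1+1/2z)y_n ⇒ h·k2=z(1+1/2z)y_n
  y_{n+1}/y_n = 1 − 2/15z + 17/15z(1+1/2z) = 1 + z + 17/30z²
  Hence R(z) = 1 + z + 17/30z².

Need |R(x)|<1, x<0.
x=-0.6: |R|=0.6040
R=1: x+17/30x²=0 ⇒ x=−30/17=-1.7647; min R=1−1/(4·17/30)=0.5588>−1
Confirm numerically:
  x=-1.621: |R|=0.86800 <1
  x=-1.298: |R|=0.65672 <1
  x=-0.978: |R|=0.56401 <1
  x=-0.962: |R|=0.56242 <1
  x=-2.108: |R|=1.41008 >1
  x=-2.084: |R|=1.37707 >1
Interval (-1.7647, 0).

(-1.7647,0); λ=-7 ⇒ h* = (30/17)/7 = 0.2521.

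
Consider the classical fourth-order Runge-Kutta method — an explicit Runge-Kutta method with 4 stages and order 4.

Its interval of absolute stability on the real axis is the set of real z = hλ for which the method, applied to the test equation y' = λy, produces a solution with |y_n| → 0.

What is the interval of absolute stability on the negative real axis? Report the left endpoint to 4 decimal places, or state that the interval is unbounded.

(-2.7853, 0).

With y'=λy (z=hλ):
  order 4, 4-stage ⇒ R(z)=1+z+z^2/2+z^3/6+z^4/24
  (e.g. R(-0.93)=0.39956, |R|=0.39956)

Boundary: |R(x)|=1, x<0.
x=-0.93: |R|=0.3996
|R(-2.31)|=0.4901 |R(-1.15)|=0.3306 |R(-0.91)|=0.4070
Bisect:
  x_lo=-3.2874 |R|=2.0612  x_hi=-0.1347 |R|=0.8740
  mid=-1.71101 |R|=0.27503 →hi
  mid=-2.49919 |R|=0.64765 →hi
  mid=-2.89328 |R|=1.17539 →lo
  mid=-2.69623 |R|=0.87382 →hi
  mid=-2.79476 |R|=1.01436 →lo
  mid=-2.74550 |R|=0.94164 →hi
  mid=-2.77013 |R|=0.97737 →hi
  ...
  [-2.78533,-2.78514] ⇒ x*=-2.7853
So |R|<1 on (-2.7853, 0).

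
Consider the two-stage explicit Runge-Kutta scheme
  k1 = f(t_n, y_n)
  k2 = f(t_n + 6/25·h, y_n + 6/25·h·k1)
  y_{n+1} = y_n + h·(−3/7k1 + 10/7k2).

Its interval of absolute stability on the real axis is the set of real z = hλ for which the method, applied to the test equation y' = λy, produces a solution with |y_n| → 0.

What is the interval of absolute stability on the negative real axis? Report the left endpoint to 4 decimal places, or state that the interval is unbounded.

Test eqn y'=λy, z=hλ:
  k1=λy_n ⇒ h·k1=z·y_n;  k2=λ(1+6/25z)y_n ⇒ h·k2=z(1+6/25z)y_n
  y_{n+1}/y_n = 1 − 3/7z + 10/7z(1+6/25z) = 1 + z + 12/35z²
  ⇒ R(z) = 1 + z + 12/35z².

Boundary: |R(x)|=1, x<0.
x=-1.73: |R|=0.2961
R=1: x+12/35x²=0 ⇒ x=−35/12=-2.9167; min R=1−1/(4·12/35)=0.2708>−1
Confirm numerically:
  x=-2.881: |R|=0.96477 <1
  x=-1.866: |R|=0.32781 <1
  x=-1.503: |R|=0.27152 <1
  x=-3.503: |R|=1.70420 >1
  x=-3.303: |R|=1.43751 >1
  x=-3.262: |R|=1.38622 >1
So |R|<1 on (-2.9167, 0).

z∈(-2.9167,0).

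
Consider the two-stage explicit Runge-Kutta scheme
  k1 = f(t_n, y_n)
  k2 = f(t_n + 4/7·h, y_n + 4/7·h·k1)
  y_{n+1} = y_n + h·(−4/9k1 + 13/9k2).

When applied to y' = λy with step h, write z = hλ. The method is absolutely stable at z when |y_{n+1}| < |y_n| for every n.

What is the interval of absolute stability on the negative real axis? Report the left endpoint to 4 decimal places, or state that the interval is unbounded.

Test eqn y'=λy, z=hλ:
  k1=λy_n ⇒ h·k1=z·y_n;  k2=λ(1+4/7z)y_n ⇒ h·k2=z(1+4/7z)y_n
  y_{n+1}/y_n = 1 − 4/9z + 13/9z(1+4/7z) = 1 + z + 52/63z²
  so R(z) = 1 + z + 52/63z².

Boundary: |R(x)|=1, x<0.
x=-1.14: |R|=0.9327
R=1: x+52/63x²=0 ⇒ x=−63/52=-1.2115; min R=1−1/(4·52/63)=0.6971>−1
Confirm numerically:
  x=-1.103: |R|=0.90119 <1
  x=-0.806: |R|=0.73021 <1
  x=-0.679: |R|=0.70154 <1
  x=-0.570: |R|=0.69817 <1
  x=-1.634: |R|=1.56977 >1
  x=-1.504: |R|=1.36306 >1
So |R|<1 on (-1.2115, 0).

(-1.2115, 0).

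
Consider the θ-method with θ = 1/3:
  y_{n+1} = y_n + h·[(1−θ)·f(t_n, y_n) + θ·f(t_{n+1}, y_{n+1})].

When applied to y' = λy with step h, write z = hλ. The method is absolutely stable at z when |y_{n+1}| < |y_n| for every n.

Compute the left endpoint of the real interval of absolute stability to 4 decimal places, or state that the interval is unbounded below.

Test eqn y'=λy, z=hλ:
  y_{n+1} = y_n + z·[2/3·y_n + 1/3·y_{n+1}] ⇒ (1 − 1/3z)y_{n+1} = (1 + 2/3z)y_n
  R(z) = (1 + 2/3z)/(1 − 1/3z).

Boundary: |R(x)|=1, x<0.
x=-0.51: |R|=0.5641
R=−1: 1+2/3x = −1+1/3x ⇒ -1/3x=2 ⇒ x=2/(-1/3)=-6.0000
Confirm numerically:
  x=-5.701: |R|=0.96564 <1
  x=-5.476: |R|=0.93818 <1
  x=-3.395: |R|=0.59265 <1
  x=-2.611: |R|=0.39601 <1
  x=-6.492: |R|=1.05183 >1
  x=-6.048: |R|=1.00531 >1
So |R|<1 on (-6.0000, 0).

left endpoint -6.0000.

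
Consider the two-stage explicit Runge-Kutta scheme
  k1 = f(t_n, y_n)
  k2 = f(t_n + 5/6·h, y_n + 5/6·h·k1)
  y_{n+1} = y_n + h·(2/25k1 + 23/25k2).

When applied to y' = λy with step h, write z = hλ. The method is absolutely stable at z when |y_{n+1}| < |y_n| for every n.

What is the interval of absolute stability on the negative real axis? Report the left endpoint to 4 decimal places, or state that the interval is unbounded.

z∈(-1.3043,0).

On y'=λy, z=hλ:
  k1=λy_n ⇒ h·k1=z·y_n;  k2=λ(1+5/6z)y_n ⇒ h·k2=z(1+5/6z)y_n
  y_{n+1}/y_n = 1 + 2/25z + 23/25z(1+5/6z) = 1 + z + 23/30z²
  Hence R(z) = 1 + z + 23/30z².

Need |R(x)|<1, x<0.
x=-1.22: |R|=0.9211
R=1: x+23/30x²=0 ⇒ x=−30/23=-1.3043; min R=1−1/(4·23/30)=0.6739>−1
Confirm numerically:
  x=-1.085: |R|=0.81754 <1
  x=-0.999: |R|=0.76613 <1
  x=-0.906: |R|=0.72331 <1
  x=-1.892: |R|=1.85241 >1
  x=-1.850: |R|=1.77392 >1
  x=-1.487: |R|=1.20823 >1
So |R|<1 on (-1.3043, 0).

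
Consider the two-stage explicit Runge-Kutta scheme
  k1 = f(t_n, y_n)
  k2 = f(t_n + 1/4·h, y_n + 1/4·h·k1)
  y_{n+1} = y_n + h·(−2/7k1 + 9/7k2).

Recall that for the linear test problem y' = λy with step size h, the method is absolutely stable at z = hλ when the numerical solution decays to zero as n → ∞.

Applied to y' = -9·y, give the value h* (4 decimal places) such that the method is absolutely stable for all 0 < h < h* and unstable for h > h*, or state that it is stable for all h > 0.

On y'=λy, z=hλ:
  k1=λy_n ⇒ h·k1=z·y_n;  k2=λ(1+1/4z)y_n ⇒ h·k2=z(1+1/4z)y_n
  y_{n+1}/y_n = 1 − 2/7z + 9/7z(1+1/4z) = 1 + z + 9/28z²
  R(z) = 1 + z + 9/28z².

Solve |R(x)|<1 on ℝ⁻.
x=-1.41: |R|=0.2290
R=1: x+9/28x²=0 ⇒ x=−28/9=-3.1111; min R=1−1/(4·9/28)=0.2222>−1
Confirm numerically:
  x=-2.886: |R|=0.79118 <1
  x=-2.385: |R|=0.44336 <1
  x=-2.243: |R|=0.37412 <1
  x=-3.517: |R|=1.45884 >1
  x=-3.345: |R|=1.25147 >1
  x=-3.315: |R|=1.21725 >1
Stable set (-3.1111, 0).

(-3.1111,0); λ=-9 ⇒ h* = (28/9)/9 = 0.3457.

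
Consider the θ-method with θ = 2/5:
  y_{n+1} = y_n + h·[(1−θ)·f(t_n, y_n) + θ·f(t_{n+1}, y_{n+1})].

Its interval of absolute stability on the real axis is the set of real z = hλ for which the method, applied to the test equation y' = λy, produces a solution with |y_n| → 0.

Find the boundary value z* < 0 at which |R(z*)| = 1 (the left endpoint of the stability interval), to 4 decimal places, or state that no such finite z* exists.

z* = -10.0000.

On y'=λy, z=hλ:
  y_{n+1} = y_n + z·[3/5·y_n + 2/5·y_{n+1}] ⇒ (1 − 2/5z)y_{n+1} = (1 + 3/5z)y_n
  so R(z) = (1 + 3/5z)/(1 − 2/5z).

Need |R(x)|<1, x<0.
x=-0.74: |R|=0.4290
R=−1: 1+3/5x = −1+2/5x ⇒ -1/5x=2 ⇒ x=2/(-1/5)=-10.0000
Confirm numerically:
  x=-9.777: |R|=0.99092 <1
  x=-9.727: |R|=0.98884 <1
  x=-8.754: |R|=0.94464 <1
  x=-4.362: |R|=0.58919 <1
  x=-10.095: |R|=1.00377 >1
  x=-10.081: |R|=1.00322 >1
  x=-10.070: |R|=1.00278 >1
Interval (-10.0000, 0).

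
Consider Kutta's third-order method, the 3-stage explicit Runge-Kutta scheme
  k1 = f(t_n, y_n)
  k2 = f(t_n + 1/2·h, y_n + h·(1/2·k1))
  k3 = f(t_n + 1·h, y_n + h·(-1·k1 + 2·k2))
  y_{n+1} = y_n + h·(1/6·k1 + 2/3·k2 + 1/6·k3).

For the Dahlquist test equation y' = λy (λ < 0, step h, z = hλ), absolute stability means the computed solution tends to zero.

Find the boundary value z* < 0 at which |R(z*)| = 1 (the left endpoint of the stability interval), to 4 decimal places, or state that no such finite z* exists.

left endpoint -2.5127.

On y'=λy, z=hλ:
  order 3, 3-stage ⇒ R(z)=1+z+z^2/2+z^3/6
  (e.g. R(-1.48)=0.07490, |R|=0.07490)

Find x<0 with |R(x)|<1.
x=-1.48: |R|=0.0749
|R(-2.83)|=1.6031 |R(-1.89)|=0.2292 |R(-1.03)|=0.3183
Bisect:
  x_lo=-2.9049 |R|=1.7712  x_hi=-0.2288 |R|=0.7954
  mid=-1.56684 |R|=0.01956 →hi
  mid=-2.23587 |R|=0.59921 →hi
  mid=-2.57039 |R|=1.09732 →lo
  mid=-2.40313 |R|=0.82864 →hi
  mid=-2.48676 |R|=0.95778 →hi
  mid=-2.52857 |R|=1.02621 →lo
  mid=-2.50767 |R|=0.99167 →hi
  mid=-2.51812 |R|=1.00886 →lo
  mid=-2.51289 |R|=1.00024 →lo
  ...
  [-2.51289,-2.51273] ⇒ x*=-2.5127
Interval (-2.5127, 0).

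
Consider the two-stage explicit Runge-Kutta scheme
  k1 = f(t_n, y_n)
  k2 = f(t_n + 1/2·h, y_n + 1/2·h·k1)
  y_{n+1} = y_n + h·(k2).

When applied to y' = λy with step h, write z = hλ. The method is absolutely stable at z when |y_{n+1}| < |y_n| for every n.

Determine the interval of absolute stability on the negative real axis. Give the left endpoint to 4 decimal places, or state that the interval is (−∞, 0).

Set f=λy, z=hλ:
  k1=λy_n ⇒ h·k1=z·y_n;  k2=λ(1+1/2z)y_n ⇒ h·k2=z(1+1/2z)y_n
  y_{n+1}/y_n = 1 + z(1+1/2z) = 1 + z + 1/2z²
  R(z) = 1 + z + 1/2z².

Boundary: |R(x)|=1, x<0.
x=-0.41: |R|=0.6741
R=1: x+1/2x²=0 ⇒ x=−2=-2.0000; min R=1−1/(4·1/2)=0.5000>−1
Confirm numerically:
  x=-1.961: |R|=0.96176 <1
  x=-1.644: |R|=0.70737 <1
  x=-1.126: |R|=0.50794 <1
  x=-0.966: |R|=0.50058 <1
  x=-2.575: |R|=1.74031 >1
  x=-2.436: |R|=1.53105 >1
  x=-2.169: |R|=1.18328 >1
So |R|<1 on (-2.0000, 0).

z∈(-2.0000,0).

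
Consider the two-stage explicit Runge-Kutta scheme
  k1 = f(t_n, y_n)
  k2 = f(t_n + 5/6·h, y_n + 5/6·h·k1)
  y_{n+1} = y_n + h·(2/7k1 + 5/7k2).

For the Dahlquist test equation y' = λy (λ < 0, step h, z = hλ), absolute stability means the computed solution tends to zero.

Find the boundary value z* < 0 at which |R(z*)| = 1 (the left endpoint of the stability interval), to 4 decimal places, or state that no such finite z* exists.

Test eqn y'=λy, z=hλ:
  k1=λy_n ⇒ h·k1=z·y_n;  k2=λ(1+5/6z)y_n ⇒ h·k2=z(1+5/6z)y_n
  y_{n+1}/y_n = 1 + 2/7z + 5/7z(1+5/6z) = 1 + z + 25/42z²
  ⇒ R(z) = 1 + z + 25/42z².

Need |R(x)|<1, x<0.
x=-1.03: |R|=0.6015
R=1: x+25/42x²=0 ⇒ x=−42/25=-1.6800; min R=1−1/(4·25/42)=0.5800>−1
Confirm numerically:
  x=-1.652: |R|=0.97247 <1
  x=-1.072: |R|=0.61204 <1
  x=-0.919: |R|=0.58371 <1
  x=-2.243: |R|=1.75167 >1
  x=-1.919: |R|=1.27300 >1
  x=-1.716: |R|=1.03677 >1
Stable set (-1.6800, 0).

left endpoint -1.6800.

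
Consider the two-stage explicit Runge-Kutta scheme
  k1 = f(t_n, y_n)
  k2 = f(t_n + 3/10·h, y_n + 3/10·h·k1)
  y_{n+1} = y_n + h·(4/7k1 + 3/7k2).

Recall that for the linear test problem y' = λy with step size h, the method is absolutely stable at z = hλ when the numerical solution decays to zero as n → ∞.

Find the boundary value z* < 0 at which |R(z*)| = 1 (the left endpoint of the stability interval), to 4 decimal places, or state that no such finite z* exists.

z* = -7.7778.

On y'=λy, z=hλ:
  k1=λy_n ⇒ h·k1=z·y_n;  k2=λ(1+3/10z)y_n ⇒ h·k2=z(1+3/10z)y_n
  y_{n+1}/y_n = 1 + 4/7z + 3/7z(1+3/10z) = 1 + z + 9/70z²
  so R(z) = 1 + z + 9/70z².

Find x<0 with |R(x)|<1.
x=-1.12: |R|=0.0413
R=1: x+9/70x²=0 ⇒ x=−70/9=-7.7778; min R=1−1/(4·9/70)=-0.9444>−1
Confirm numerically:
  x=-7.616: |R|=0.84159 <1
  x=-5.866: |R|=0.44186 <1
  x=-5.440: |R|=0.63511 <1
  x=-8.256: |R|=1.50763 >1
  x=-8.102: |R|=1.33774 >1
  x=-8.048: |R|=1.27961 >1
Interval (-7.7778, 0).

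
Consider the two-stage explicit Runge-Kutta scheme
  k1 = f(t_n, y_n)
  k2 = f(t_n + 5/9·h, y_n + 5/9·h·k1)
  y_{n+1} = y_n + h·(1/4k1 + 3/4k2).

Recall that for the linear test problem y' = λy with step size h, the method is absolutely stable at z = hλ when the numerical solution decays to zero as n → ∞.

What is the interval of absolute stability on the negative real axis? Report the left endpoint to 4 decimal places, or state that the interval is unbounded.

With y'=λy (z=hλ):
  k1=λy_n ⇒ h·k1=z·y_n;  k2=λ(1+5/9z)y_n ⇒ h·k2=z(1+5/9z)y_n
  y_{n+1}/y_n = 1 + 1/4z + 3/4z(1+5/9z) = 1 + z + 5/12z²
  R(z) = 1 + z + 5/12z².

Boundary: |R(x)|=1, x<0.
x=-0.95: |R|=0.4260
R=1: x+5/12x²=0 ⇒ x=−12/5=-2.4000; min R=1−1/(4·5/12)=0.4000>−1
Confirm numerically:
  x=-2.094: |R|=0.73301 <1
  x=-1.887: |R|=0.59665 <1
  x=-1.647: |R|=0.48325 <1
  x=-2.978: |R|=1.71720 >1
  x=-2.906: |R|=1.61268 >1
Interval (-2.4000, 0).

(-2.4000, 0).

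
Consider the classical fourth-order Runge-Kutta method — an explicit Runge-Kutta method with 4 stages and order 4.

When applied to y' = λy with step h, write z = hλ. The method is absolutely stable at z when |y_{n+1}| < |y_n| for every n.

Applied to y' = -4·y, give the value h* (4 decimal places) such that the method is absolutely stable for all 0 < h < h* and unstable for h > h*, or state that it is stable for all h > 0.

(-2.7853,0); λ=-4 ⇒ h* = 0.6963.

Set f=λy, z=hλ:
  order 4, 4-stage ⇒ R(z)=1+z+z^2/2+z^3/6+z^4/24
  (e.g. R(-1.72)=0.27580, |R|=0.27580)

Solve |R(x)|<1 on ℝ⁻.
x=-1.72: |R|=0.2758
|R(-3.04)|=1.4570 |R(-2.24)|=0.4446 |R(-0.51)|=0.6008
Bisect:
  x_lo=-3.5088 |R|=2.7630  x_hi=-0.0632 |R|=0.9388
  mid=-1.78600 |R|=0.28335 →hi
  mid=-2.64742 |R|=0.81126 →hi
  mid=-3.07812 |R|=1.53904 →lo
  mid=-2.86277 |R|=1.12323 →lo
  mid=-2.75509 |R|=0.95541 →hi
  mid=-2.80893 |R|=1.03623 →lo
  mid=-2.78201 |R|=0.99507 →hi
  mid=-2.79547 |R|=1.01546 →lo
  mid=-2.78874 |R|=1.00521 →lo
  ...
  [-2.78538,-2.78517] ⇒ x*=-2.7853
Stable set (-2.7853, 0).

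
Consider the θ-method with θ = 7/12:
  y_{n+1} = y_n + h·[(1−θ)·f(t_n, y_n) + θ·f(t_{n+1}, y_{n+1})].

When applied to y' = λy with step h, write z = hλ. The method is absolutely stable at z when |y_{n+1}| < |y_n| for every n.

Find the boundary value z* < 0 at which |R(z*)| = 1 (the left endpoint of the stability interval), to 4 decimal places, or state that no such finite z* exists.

unbounded; (−∞, 0).

With y'=λy (z=hλ):
  y_{n+1} = y_n + z·[5/12·y_n + 7/12·y_{n+1}] ⇒ (1 − 7/12z)y_{n+1} = (1 + 5/12z)y_n
  Hence R(z) = (1 + 5/12z)/(1 − 7/12z).

Boundary: |R(x)|=1, x<0.
x=-1.48: |R|=0.2057
x=-2: |R|=0.0769
x=-10: |R|=0.4634
x=-100: |R|=0.6854
θ=7/12≥1/2 ⇒ |1+5/12x|<|1−7/12x| ∀x<0 ⇒ stable on all of ℝ⁻.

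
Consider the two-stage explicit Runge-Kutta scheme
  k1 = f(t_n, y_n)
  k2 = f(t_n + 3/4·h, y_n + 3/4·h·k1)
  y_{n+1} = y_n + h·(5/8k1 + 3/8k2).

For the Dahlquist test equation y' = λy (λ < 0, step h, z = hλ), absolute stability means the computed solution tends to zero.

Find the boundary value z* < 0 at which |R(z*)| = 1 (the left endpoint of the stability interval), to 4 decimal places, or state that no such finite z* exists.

With y'=λy (z=hλ):
  k1=λy_n ⇒ h·k1=z·y_n;  k2=λ(1+3/4z)y_n ⇒ h·k2=z(1+3/4z)y_n
  y_{n+1}/y_n = 1 + 5/8z + 3/8z(1+3/4z) = 1 + z + 9/32z²
  Hence R(z) = 1 + z + 9/32z².

Boundary: |R(x)|=1, x<0.
x=-1.53: |R|=0.1284
R=1: x+9/32x²=0 ⇒ x=−32/9=-3.5556; min R=1−1/(4·9/32)=0.1111>−1
Confirm numerically:
  x=-2.482: |R|=0.25059 <1
  x=-2.469: |R|=0.24549 <1
  x=-2.107: |R|=0.14160 <1
  x=-4.144: |R|=1.68583 >1
  x=-4.088: |R|=1.61218 >1
Stable set (-3.5556, 0).

left endpoint -3.5556.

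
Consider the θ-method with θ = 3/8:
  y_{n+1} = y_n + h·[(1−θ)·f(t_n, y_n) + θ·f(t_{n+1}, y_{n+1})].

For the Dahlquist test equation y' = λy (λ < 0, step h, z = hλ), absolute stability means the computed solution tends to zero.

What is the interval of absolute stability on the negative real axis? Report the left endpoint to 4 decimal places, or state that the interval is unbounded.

(-8.0000, 0).

Test eqn y'=λy, z=hλ:
  y_{n+1} = y_n + z·[5/8·y_n + 3/8·y_{n+1}] ⇒ (1 − 3/8z)y_{n+1} = (1 + 5/8z)y_n
  R(z) = (1 + 5/8z)/(1 − 3/8z).

Find x<0 with |R(x)|<1.
x=-1.31: |R|=0.1215
R=−1: 1+5/8x = −1+3/8x ⇒ -1/4x=2 ⇒ x=2/(-1/4)=-8.0000
Confirm numerically:
  x=-7.845: |R|=0.99017 <1
  x=-7.141: |R|=0.94161 <1
  x=-5.064: |R|=0.74681 <1
  x=-3.830: |R|=0.57209 <1
  x=-8.481: |R|=1.02877 >1
  x=-8.131: |R|=1.00809 >1
  x=-8.125: |R|=1.00772 >1
Stable set (-8.0000, 0).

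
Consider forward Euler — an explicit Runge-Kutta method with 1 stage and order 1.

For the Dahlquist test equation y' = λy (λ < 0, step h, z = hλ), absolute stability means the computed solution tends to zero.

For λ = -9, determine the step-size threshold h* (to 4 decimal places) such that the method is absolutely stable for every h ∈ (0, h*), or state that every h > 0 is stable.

On y'=λy, z=hλ:
  order 1, 1-stage ⇒ R(z)=1+z
  (e.g. R(-1.26)=-0.26000, |R|=0.26000)

Boundary: |R(x)|=1, x<0.
x=-1.26: |R|=0.2600
|R(-2.4)|=1.4000 |R(-1.56)|=0.5600 |R(-1.23)|=0.2300
Bisect:
  x_lo=-2.5331 |R|=1.5331  x_hi=-0.2934 |R|=0.7066
  mid=-1.41325 |R|=0.41325 →hi
  mid=-1.97318 |R|=0.97318 →hi
  mid=-2.25315 |R|=1.25315 →lo
  mid=-2.11316 |R|=1.11316 →lo
  mid=-2.04317 |R|=1.04317 →lo
  mid=-2.00818 |R|=1.00818 →lo
  mid=-1.99068 |R|=0.99068 →hi
  mid=-1.99943 |R|=0.99943 →hi
  mid=-2.00380 |R|=1.00380 →lo
  ...
  [-2.00011,-1.99998] ⇒ x*=-2.0000
Interval (-2.0000, 0).

(-2.0000,0); λ=-9 ⇒ h* = 0.2222.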